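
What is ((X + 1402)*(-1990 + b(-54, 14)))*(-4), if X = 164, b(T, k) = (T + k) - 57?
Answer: 13072968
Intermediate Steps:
b(T, k) = -57 + T + k
((X + 1402)*(-1990 + b(-54, 14)))*(-4) = ((164 + 1402)*(-1990 + (-57 - 54 + 14)))*(-4) = (1566*(-1990 - 97))*(-4) = (1566*(-2087))*(-4) = -3268242*(-4) = 13072968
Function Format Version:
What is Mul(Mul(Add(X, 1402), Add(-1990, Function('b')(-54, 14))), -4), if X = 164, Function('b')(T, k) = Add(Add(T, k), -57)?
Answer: 13072968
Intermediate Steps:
Function('b')(T, k) = Add(-57, T, k)
Mul(Mul(Add(X, 1402), Add(-1990, Function('b')(-54, 14))), -4) = Mul(Mul(Add(164, 1402), Add(-1990, Add(-57, -54, 14))), -4) = Mul(Mul(1566, Add(-1990, -97)), -4) = Mul(Mul(1566, -2087), -4) = Mul(-3268242, -4) = 13072968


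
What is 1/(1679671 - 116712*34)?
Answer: -1/2288537 ≈ -4.3696e-7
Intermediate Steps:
1/(1679671 - 116712*34) = 1/(1679671 - 3968208) = 1/(-2288537) = -1/2288537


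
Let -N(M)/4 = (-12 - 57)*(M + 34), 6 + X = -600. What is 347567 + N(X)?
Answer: 189695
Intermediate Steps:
X = -606 (X = -6 - 600 = -606)
N(M) = 9384 + 276*M (N(M) = -4*(-12 - 57)*(M + 34) = -(-276)*(34 + M) = -4*(-2346 - 69*M) = 9384 + 276*M)
347567 + N(X) = 347567 + (9384 + 276*(-606)) = 347567 + (9384 - 167256) = 347567 - 157872 = 189695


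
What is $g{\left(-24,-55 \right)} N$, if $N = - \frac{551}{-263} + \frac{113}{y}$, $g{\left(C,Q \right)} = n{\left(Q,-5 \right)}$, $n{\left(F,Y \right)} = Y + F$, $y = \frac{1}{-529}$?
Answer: $\frac{943248000}{263} \approx 3.5865 \cdot 10^{6}$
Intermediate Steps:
$y = - \frac{1}{529} \approx -0.0018904$
$n{\left(F,Y \right)} = F + Y$
$g{\left(C,Q \right)} = -5 + Q$ ($g{\left(C,Q \right)} = Q - 5 = -5 + Q$)
$N = - \frac{15720800}{263}$ ($N = - \frac{551}{-263} + \frac{113}{- \frac{1}{529}} = \left(-551\right) \left(- \frac{1}{263}\right) + 113 \left(-529\right) = \frac{551}{263} - 59777 = - \frac{15720800}{263} \approx -59775.0$)
$g{\left(-24,-55 \right)} N = \left(-5 - 55\right) \left(- \frac{15720800}{263}\right) = \left(-60\right) \left(- \frac{15720800}{263}\right) = \frac{943248000}{263}$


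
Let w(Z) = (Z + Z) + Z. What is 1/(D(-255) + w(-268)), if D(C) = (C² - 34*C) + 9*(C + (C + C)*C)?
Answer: 1/1241046 ≈ 8.0577e-7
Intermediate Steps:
w(Z) = 3*Z (w(Z) = 2*Z + Z = 3*Z)
D(C) = -25*C + 19*C² (D(C) = (C² - 34*C) + 9*(C + (2*C)*C) = (C² - 34*C) + 9*(C + 2*C²) = (C² - 34*C) + (9*C + 18*C²) = -25*C + 19*C²)
1/(D(-255) + w(-268)) = 1/(-255*(-25 + 19*(-255)) + 3*(-268)) = 1/(-255*(-25 - 4845) - 804) = 1/(-255*(-4870) - 804) = 1/(1241850 - 804) = 1/1241046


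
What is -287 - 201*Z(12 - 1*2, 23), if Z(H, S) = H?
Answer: -2297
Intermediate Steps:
-287 - 201*Z(12 - 1*2, 23) = -287 - 201*(12 - 1*2) = -287 - 201*(12 - 2) = -287 - 201*10 = -287 - 2010 = -2297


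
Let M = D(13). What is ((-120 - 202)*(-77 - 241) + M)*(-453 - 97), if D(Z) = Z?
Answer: -56324950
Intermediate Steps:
M = 13
((-120 - 202)*(-77 - 241) + M)*(-453 - 97) = ((-120 - 202)*(-77 - 241) + 13)*(-453 - 97) = (-322*(-318) + 13)*(-550) = (102396 + 13)*(-550) = 102409*(-550) = -56324950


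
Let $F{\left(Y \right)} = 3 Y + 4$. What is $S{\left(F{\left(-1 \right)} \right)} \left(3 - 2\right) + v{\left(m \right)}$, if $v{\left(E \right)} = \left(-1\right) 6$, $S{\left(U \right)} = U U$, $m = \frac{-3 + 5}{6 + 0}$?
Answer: $-5$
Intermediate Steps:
$F{\left(Y \right)} = 4 + 3 Y$
$m = \frac{1}{3}$ ($m = \frac{2}{6} = 2 \cdot \frac{1}{6} = \frac{1}{3} \approx 0.33333$)
$S{\left(U \right)} = U^{2}$
$v{\left(E \right)} = -6$
$S{\left(F{\left(-1 \right)} \right)} \left(3 - 2\right) + v{\left(m \right)} = \left(4 + 3 \left(-1\right)\right)^{2} \left(3 - 2\right) - 6 = \left(4 - 3\right)^{2} \cdot 1 - 6 = 1^{2} \cdot 1 - 6 = 1 \cdot 1 - 6 = 1 - 6 = -5$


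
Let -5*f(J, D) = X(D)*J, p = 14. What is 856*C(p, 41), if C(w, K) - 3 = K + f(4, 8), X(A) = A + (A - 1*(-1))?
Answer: 130112/5 ≈ 26022.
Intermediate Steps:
X(A) = 1 + 2*A (X(A) = A + (A + 1) = A + (1 + A) = 1 + 2*A)
f(J, D) = -J*(1 + 2*D)/5 (f(J, D) = -(1 + 2*D)*J/5 = -J*(1 + 2*D)/5)
C(w, K) = -53/5 + K (C(w, K) = 3 + (K - 1/5*4*(1 + 2*8)) = 3 + (K - 1/5*4*(1 + 16)) = 3 + (K - 1/5*4*17) = 3 + (K - 68/5) = 3 + (-68/5 + K) = -53/5 + K)
856*C(p, 41) = 856*(-53/5 + 41) = 856*(152/5) = 130112/5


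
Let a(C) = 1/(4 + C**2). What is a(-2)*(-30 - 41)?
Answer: -71/8 ≈ -8.8750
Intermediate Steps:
a(-2)*(-30 - 41) = (-30 - 41)/(4 + (-2)**2) = -71/(4 + 4) = -71/8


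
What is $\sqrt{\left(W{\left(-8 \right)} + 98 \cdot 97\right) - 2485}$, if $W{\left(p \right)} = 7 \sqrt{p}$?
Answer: $\sqrt{7021 + 14 i \sqrt{2}} \approx 83.792 + 0.118 i$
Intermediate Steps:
$\sqrt{\left(W{\left(-8 \right)} + 98 \cdot 97\right) - 2485} = \sqrt{\left(7 \sqrt{-8} + 98 \cdot 97\right) - 2485} = \sqrt{\left(7 \cdot 2 i \sqrt{2} + 9506\right) - 2485} = \sqrt{\left(14 i \sqrt{2} + 9506\right) - 2485} = \sqrt{\left(9506 + 14 i \sqrt{2}\right) - 2485} = \sqrt{7021 + 14 i \sqrt{2}}$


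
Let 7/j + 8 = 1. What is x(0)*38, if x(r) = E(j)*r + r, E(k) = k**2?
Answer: 0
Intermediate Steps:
j = -1 (j = 7/(-8 + 1) = 7/(-7) = 7*(-1/7) = -1)
x(r) = 2*r (x(r) = (-1)**2*r + r = 1*r + r = r + r = 2*r)
x(0)*38 = (2*0)*38 = 0*38 = 0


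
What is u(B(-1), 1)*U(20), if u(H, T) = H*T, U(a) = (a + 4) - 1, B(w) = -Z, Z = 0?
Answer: 0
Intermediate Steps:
B(w) = 0 (B(w) = -1*0 = 0)
U(a) = 3 + a (U(a) = (4 + a) - 1 = 3 + a)
u(B(-1), 1)*U(20) = (0*1)*(3 + 20) = 0*23 = 0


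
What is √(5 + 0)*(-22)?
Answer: -22*√5 ≈ -49.193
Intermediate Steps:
√(5 + 0)*(-22) = √5*(-22) = -22*√5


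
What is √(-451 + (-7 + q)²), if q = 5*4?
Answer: I*√282 ≈ 16.793*I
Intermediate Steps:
q = 20
√(-451 + (-7 + q)²) = √(-451 + (-7 + 20)²) = √(-451 + 13²) = √(-451 + 169) = √(-282) = I*√282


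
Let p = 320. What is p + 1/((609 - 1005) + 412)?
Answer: 5121/16 ≈ 320.06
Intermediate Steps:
p + 1/((609 - 1005) + 412) = 320 + 1/((609 - 1005) + 412) = 320 + 1/(-396 + 412) = 320 + 1/16 = 5121/16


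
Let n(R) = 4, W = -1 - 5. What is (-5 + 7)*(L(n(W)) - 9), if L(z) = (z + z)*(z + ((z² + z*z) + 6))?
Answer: 654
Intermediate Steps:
W = -6
L(z) = 2*z*(6 + z + 2*z²) (L(z) = (2*z)*(z + ((z² + z²) + 6)) = (2*z)*(z + (2*z² + 6)) = (2*z)*(z + (6 + 2*z²)) = (2*z)*(6 + z + 2*z²) = 2*z*(6 + z + 2*z²))
(-5 + 7)*(L(n(W)) - 9) = (-5 + 7)*(2*4*(6 + 4 + 2*4²) - 9) = 2*(2*4*(6 + 4 + 2*16) - 9) = 2*(2*4*(6 + 4 + 32) - 9) = 2*(2*4*42 - 9) = 2*(336 - 9) = 2*327 = 654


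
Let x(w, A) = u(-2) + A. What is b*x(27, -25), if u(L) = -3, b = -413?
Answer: 11564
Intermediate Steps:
x(w, A) = -3 + A
b*x(27, -25) = -413*(-3 - 25) = -413*(-28) = 11564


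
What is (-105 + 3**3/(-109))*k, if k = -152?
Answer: 1743744/109 ≈ 15998.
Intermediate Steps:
(-105 + 3**3/(-109))*k = (-105 + 3**3/(-109))*(-152) = (-105 + 27*(-1/109))*(-152) = (-105 - 27/109)*(-152) = -11472/109*(-152) = 1743744/109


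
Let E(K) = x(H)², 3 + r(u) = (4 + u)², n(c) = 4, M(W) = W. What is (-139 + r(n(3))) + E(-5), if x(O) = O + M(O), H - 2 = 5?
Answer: 118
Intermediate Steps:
H = 7 (H = 2 + 5 = 7)
x(O) = 2*O (x(O) = O + O = 2*O)
r(u) = -3 + (4 + u)²
E(K) = 196 (E(K) = (2*7)² = 14² = 196)
(-139 + r(n(3))) + E(-5) = (-139 + (-3 + (4 + 4)²)) + 196 = (-139 + (-3 + 8²)) + 196 = (-139 + (-3 + 64)) + 196 = (-139 + 61) + 196 = -78 + 196 = 118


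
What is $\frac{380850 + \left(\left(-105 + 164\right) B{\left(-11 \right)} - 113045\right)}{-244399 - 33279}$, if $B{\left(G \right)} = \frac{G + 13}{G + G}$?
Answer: $- \frac{1472898}{1527229} \approx -0.96443$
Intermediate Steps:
$B{\left(G \right)} = \frac{13 + G}{2 G}$
$\frac{380850 + \left(\left(-105 + 164\right) B{\left(-11 \right)} - 113045\right)}{-244399 - 33279} = \frac{380850 - \left(113045 - \left(-105 + 164\right) \frac{13 - 11}{2 \left(-11\right)}\right)}{-244399 - 33279} = \frac{380850 - \left(113045 - 59 \cdot \frac{1}{2} \left(- \frac{1}{11}\right) 2\right)}{-277678} = \left(380850 + \left(59 \left(- \frac{1}{11}\right) - 113045\right)\right) \left(- \frac{1}{277678}\right) = \left(380850 - \frac{1243554}{11}\right) \left(- \frac{1}{277678}\right) = \frac{2945796}{11} \left(- \frac{1}{277678}\right) = - \frac{1472898}{1527229}$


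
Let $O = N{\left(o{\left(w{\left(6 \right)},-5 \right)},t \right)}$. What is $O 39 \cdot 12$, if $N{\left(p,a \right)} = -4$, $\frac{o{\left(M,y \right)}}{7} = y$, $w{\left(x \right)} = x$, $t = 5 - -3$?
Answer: $-1872$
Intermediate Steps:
$t = 8$ ($t = 5 + 3 = 8$)
$o{\left(M,y \right)} = 7 y$
$O = -4$
$O 39 \cdot 12 = \left(-4\right) 39 \cdot 12 = \left(-156\right) 12 = -1872$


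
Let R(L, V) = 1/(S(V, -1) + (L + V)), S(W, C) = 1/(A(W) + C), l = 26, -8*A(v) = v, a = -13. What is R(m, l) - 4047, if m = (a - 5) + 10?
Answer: -1222177/302 ≈ -4046.9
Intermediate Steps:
A(v) = -v/8
S(W, C) = 1/(C - W/8) (S(W, C) = 1/(-W/8 + C) = 1/(C - W/8))
m = -8 (m = (-13 - 5) + 10 = -18 + 10 = -8)
R(L, V) = 1/(L + V + 8/(-8 - V)) (R(L, V) = 1/(8/(-V + 8*(-1)) + (L + V)) = 1/(8/(-V - 8) + (L + V)) = 1/(8/(-8 - V) + (L + V)) = 1/(L + V + 8/(-8 - V)))
R(m, l) - 4047 = (8 + 26)/(-8 + (8 + 26)*(-8 + 26)) - 4047 = 34/(-8 + 34*18) - 4047 = 34/(-8 + 612) - 4047 = 34/604 - 4047 = (1/604)*34 - 4047 = 17/302 - 4047 = -1222177/302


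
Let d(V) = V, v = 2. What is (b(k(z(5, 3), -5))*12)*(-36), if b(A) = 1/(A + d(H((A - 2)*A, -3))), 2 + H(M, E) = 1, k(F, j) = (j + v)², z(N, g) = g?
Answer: -54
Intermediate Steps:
k(F, j) = (2 + j)² (k(F, j) = (j + 2)² = (2 + j)²)
H(M, E) = -1 (H(M, E) = -2 + 1 = -1)
b(A) = 1/(-1 + A) (b(A) = 1/(A - 1) = 1/(-1 + A))
(b(k(z(5, 3), -5))*12)*(-36) = (12/(-1 + (2 - 5)²))*(-36) = (12/(-1 + (-3)²))*(-36) = (12/(-1 + 9))*(-36) = (12/8)*(-36) = ((⅛)*12)*(-36) = (3/2)*(-36) = -54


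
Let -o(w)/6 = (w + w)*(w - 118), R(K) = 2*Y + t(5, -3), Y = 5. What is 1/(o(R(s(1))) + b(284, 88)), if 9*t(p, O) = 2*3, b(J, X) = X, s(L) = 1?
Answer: 3/41480 ≈ 7.2324e-5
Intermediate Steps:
t(p, O) = 2/3 (t(p, O) = (2*3)/9 = (1/9)*6 = 2/3)
R(K) = 32/3 (R(K) = 2*5 + 2/3 = 10 + 2/3 = 32/3)
o(w) = -12*w*(-118 + w) (o(w) = -6*(w + w)*(w - 118) = -6*2*w*(-118 + w) = -12*w*(-118 + w))
1/(o(R(s(1))) + b(284, 88)) = 1/(12*(32/3)*(118 - 1*32/3) + 88) = 1/(12*(32/3)*(118 - 32/3) + 88) = 1/(12*(32/3)*(322/3) + 88) = 1/(41216/3 + 88) = 1/(41480/3) = 3/41480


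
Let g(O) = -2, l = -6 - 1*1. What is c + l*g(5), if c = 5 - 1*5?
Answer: 14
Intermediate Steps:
l = -7 (l = -6 - 1 = -7)
c = 0 (c = 5 - 5 = 0)
c + l*g(5) = 0 - 7*(-2) = 0 + 14 = 14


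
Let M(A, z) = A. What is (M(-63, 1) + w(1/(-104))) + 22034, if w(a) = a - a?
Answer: 21971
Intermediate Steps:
w(a) = 0
(M(-63, 1) + w(1/(-104))) + 22034 = (-63 + 0) + 22034 = -63 + 22034 = 21971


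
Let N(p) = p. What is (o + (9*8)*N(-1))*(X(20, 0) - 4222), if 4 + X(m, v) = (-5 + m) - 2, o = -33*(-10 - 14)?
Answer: -3033360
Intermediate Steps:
o = 792 (o = -33*(-24) = 792)
X(m, v) = -11 + m (X(m, v) = -4 + ((-5 + m) - 2) = -4 + (-7 + m) = -11 + m)
(o + (9*8)*N(-1))*(X(20, 0) - 4222) = (792 + (9*8)*(-1))*((-11 + 20) - 4222) = (792 + 72*(-1))*(9 - 4222) = (792 - 72)*(-4213) = 720*(-4213) = -3033360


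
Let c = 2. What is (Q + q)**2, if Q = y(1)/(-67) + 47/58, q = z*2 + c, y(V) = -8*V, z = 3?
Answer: 1204159401/15100996 ≈ 79.740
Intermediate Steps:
q = 8 (q = 3*2 + 2 = 6 + 2 = 8)
Q = 3613/3886 (Q = -8*1/(-67) + 47/58 = -8*(-1/67) + 47*(1/58) = 8/67 + 47/58 = 3613/3886 ≈ 0.92975)
(Q + q)**2 = (3613/3886 + 8)**2 = (34701/3886)**2 = 1204159401/15100996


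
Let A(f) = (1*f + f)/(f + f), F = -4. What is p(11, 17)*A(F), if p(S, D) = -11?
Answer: -11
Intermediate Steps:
A(f) = 1 (A(f) = (f + f)/((2*f)) = (2*f)*(1/(2*f)) = 1)
p(11, 17)*A(F) = -11*1 = -11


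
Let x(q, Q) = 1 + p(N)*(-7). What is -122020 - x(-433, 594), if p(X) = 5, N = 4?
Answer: -121986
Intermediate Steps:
x(q, Q) = -34 (x(q, Q) = 1 + 5*(-7) = 1 - 35 = -34)
-122020 - x(-433, 594) = -122020 - 1*(-34) = -122020 + 34 = -121986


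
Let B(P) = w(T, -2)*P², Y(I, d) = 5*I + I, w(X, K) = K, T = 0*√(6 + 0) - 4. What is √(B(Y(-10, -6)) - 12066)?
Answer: 13*I*√114 ≈ 138.8*I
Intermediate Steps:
T = -4 (T = 0*√6 - 4 = 0 - 4 = -4)
Y(I, d) = 6*I
B(P) = -2*P²
√(B(Y(-10, -6)) - 12066) = √(-2*(6*(-10))² - 12066) = √(-2*(-60)² - 12066) = √(-2*3600 - 12066) = √(-7200 - 12066) = √(-19266) = 13*I*√114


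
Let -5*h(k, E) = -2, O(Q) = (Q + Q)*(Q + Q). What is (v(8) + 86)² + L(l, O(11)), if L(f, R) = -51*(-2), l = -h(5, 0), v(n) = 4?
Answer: 8202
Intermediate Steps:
O(Q) = 4*Q² (O(Q) = (2*Q)*(2*Q) = 4*Q²)
h(k, E) = ⅖ (h(k, E) = -⅕*(-2) = ⅖)
l = -⅖ (l = -1*⅖ = -⅖ ≈ -0.40000)
L(f, R) = 102
(v(8) + 86)² + L(l, O(11)) = (4 + 86)² + 102 = 90² + 102 = 8100 + 102 = 8202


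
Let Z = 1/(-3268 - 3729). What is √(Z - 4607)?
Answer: 2*I*√56387388615/6997 ≈ 67.875*I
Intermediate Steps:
Z = -1/6997 (Z = 1/(-6997) = -1/6997 ≈ -0.00014292)
√(Z - 4607) = √(-1/6997 - 4607) = √(-32235180/6997) = 2*I*√56387388615/6997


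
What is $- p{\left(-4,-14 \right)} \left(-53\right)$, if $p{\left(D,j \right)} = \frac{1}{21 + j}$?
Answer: $\frac{53}{7} \approx 7.5714$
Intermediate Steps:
$- p{\left(-4,-14 \right)} \left(-53\right) = - \frac{1}{21 - 14} \left(-53\right) = - \frac{1}{7} \left(-53\right) = \left(-1\right) \frac{1}{7} \left(-53\right) = \left(- \frac{1}{7}\right) \left(-53\right) = \frac{53}{7}$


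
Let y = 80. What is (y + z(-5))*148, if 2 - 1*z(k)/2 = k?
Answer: 13912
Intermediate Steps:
z(k) = 4 - 2*k
(y + z(-5))*148 = (80 + (4 - 2*(-5)))*148 = (80 + (4 + 10))*148 = (80 + 14)*148 = 94*148 = 13912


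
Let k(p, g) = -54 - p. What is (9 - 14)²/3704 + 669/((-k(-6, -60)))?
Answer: 103299/7408 ≈ 13.944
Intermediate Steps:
(9 - 14)²/3704 + 669/((-k(-6, -60))) = (9 - 14)²/3704 + 669/((-(-54 - 1*(-6)))) = (-5)²*(1/3704) + 669/((-(-54 + 6))) = 25*(1/3704) + 669/((-1*(-48))) = 25/3704 + 669/48 = 25/3704 + 669*(1/48) = 25/3704 + 223/16 = 103299/7408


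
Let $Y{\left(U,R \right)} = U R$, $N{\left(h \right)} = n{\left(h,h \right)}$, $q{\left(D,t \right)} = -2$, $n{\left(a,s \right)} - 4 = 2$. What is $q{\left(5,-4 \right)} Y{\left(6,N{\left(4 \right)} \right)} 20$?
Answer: $-1440$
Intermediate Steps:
$n{\left(a,s \right)} = 6$ ($n{\left(a,s \right)} = 4 + 2 = 6$)
$N{\left(h \right)} = 6$
$Y{\left(U,R \right)} = R U$
$q{\left(5,-4 \right)} Y{\left(6,N{\left(4 \right)} \right)} 20 = - 2 \cdot 6 \cdot 6 \cdot 20 = \left(-2\right) 36 \cdot 20 = \left(-72\right) 20 = -1440$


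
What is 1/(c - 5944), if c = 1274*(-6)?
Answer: -1/13588 ≈ -7.3594e-5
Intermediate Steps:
c = -7644
1/(c - 5944) = 1/(-7644 - 5944) = 1/(-13588) = -1/13588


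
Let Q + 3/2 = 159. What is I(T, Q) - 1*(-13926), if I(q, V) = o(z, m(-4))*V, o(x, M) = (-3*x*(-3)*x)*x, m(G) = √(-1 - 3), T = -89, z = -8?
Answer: -711834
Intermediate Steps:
Q = 315/2 (Q = -3/2 + 159 = 315/2 ≈ 157.50)
m(G) = 2*I (m(G) = √(-4) = 2*I)
o(x, M) = 9*x³ (o(x, M) = (-3*(-3*x)*x)*x = (-(-9)*x²)*x = (9*x²)*x = 9*x³)
I(q, V) = -4608*V (I(q, V) = (9*(-8)³)*V = (9*(-512))*V = -4608*V)
I(T, Q) - 1*(-13926) = -4608*315/2 - 1*(-13926) = -725760 + 13926 = -711834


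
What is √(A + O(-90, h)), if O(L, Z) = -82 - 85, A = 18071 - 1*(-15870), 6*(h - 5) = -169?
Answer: √33774 ≈ 183.78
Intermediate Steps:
h = -139/6 (h = 5 + (⅙)*(-169) = 5 - 169/6 = -139/6 ≈ -23.167)
A = 33941 (A = 18071 + 15870 = 33941)
O(L, Z) = -167
√(A + O(-90, h)) = √(33941 - 167) = √33774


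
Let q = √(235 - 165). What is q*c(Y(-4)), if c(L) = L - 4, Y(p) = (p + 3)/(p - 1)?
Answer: -19*√70/5 ≈ -31.793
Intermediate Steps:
q = √70 ≈ 8.3666
Y(p) = (3 + p)/(-1 + p)
c(L) = -4 + L
q*c(Y(-4)) = √70*(-4 + (3 - 4)/(-1 - 4)) = √70*(-4 - 1/(-5)) = √70*(-4 - ⅕*(-1)) = √70*(-4 + ⅕) = √70*(-19/5) = -19*√70/5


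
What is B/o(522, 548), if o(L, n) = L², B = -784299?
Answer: -261433/90828 ≈ -2.8783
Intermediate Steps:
B/o(522, 548) = -784299/(522²) = -784299/272484 = -784299*1/272484 = -261433/90828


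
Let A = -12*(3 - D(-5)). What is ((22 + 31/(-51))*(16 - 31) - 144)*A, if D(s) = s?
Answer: 758688/17 ≈ 44629.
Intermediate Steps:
A = -96 (A = -12*(3 - 1*(-5)) = -12*(3 + 5) = -12*8 = -96)
((22 + 31/(-51))*(16 - 31) - 144)*A = ((22 + 31/(-51))*(16 - 31) - 144)*(-96) = ((22 + 31*(-1/51))*(-15) - 144)*(-96) = ((22 - 31/51)*(-15) - 144)*(-96) = ((1091/51)*(-15) - 144)*(-96) = (-5455/17 - 144)*(-96) = -7903/17*(-96) = 758688/17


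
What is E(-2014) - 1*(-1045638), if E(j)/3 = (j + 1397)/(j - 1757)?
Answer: 1314367583/1257 ≈ 1.0456e+6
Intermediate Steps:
E(j) = 3*(1397 + j)/(-1757 + j) (E(j) = 3*((j + 1397)/(j - 1757)) = 3*((1397 + j)/(-1757 + j)) = 3*(1397 + j)/(-1757 + j))
E(-2014) - 1*(-1045638) = 3*(1397 - 2014)/(-1757 - 2014) - 1*(-1045638) = 3*(-617)/(-3771) + 1045638 = 3*(-1/3771)*(-617) + 1045638 = 617/1257 + 1045638 = 1314367583/1257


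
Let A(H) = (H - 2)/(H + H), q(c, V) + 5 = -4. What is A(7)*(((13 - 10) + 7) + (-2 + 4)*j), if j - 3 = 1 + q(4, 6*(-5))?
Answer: 0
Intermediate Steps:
q(c, V) = -9 (q(c, V) = -5 - 4 = -9)
A(H) = (-2 + H)/(2*H) (A(H) = (-2 + H)/((2*H)) = (-2 + H)*(1/(2*H)) = (-2 + H)/(2*H))
j = -5 (j = 3 + (1 - 9) = 3 - 8 = -5)
A(7)*(((13 - 10) + 7) + (-2 + 4)*j) = ((½)*(-2 + 7)/7)*(((13 - 10) + 7) + (-2 + 4)*(-5)) = ((½)*(⅐)*5)*((3 + 7) + 2*(-5)) = 5*(10 - 10)/14 = (5/14)*0 = 0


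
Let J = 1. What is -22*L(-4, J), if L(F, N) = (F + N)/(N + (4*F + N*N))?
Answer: -33/7 ≈ -4.7143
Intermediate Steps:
L(F, N) = (F + N)/(N + N² + 4*F) (L(F, N) = (F + N)/(N + (4*F + N²)) = (F + N)/(N + (N² + 4*F)) = (F + N)/(N + N² + 4*F))
-22*L(-4, J) = -22*(-4 + 1)/(1 + 1² + 4*(-4)) = -22*(-3)/(1 + 1 - 16) = -22*(-3)/(-14) = -(-11)*(-3)/7 = -22*3/14 = -33/7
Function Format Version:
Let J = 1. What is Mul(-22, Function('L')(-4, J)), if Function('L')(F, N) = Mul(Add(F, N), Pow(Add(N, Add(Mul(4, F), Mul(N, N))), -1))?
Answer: Rational(-33, 7) ≈ -4.7143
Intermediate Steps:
Function('L')(F, N) = Mul(Pow(Add(N, Pow(N, 2), Mul(4, F)), -1), Add(F, N)) (Function('L')(F, N) = Mul(Add(F, N), Pow(Add(N, Add(Mul(4, F), Pow(N, 2))), -1)) = Mul(Add(F, N), Pow(Add(N, Add(Pow(N, 2), Mul(4, F))), -1)) = Mul(Add(F, N), Pow(Add(N, Pow(N, 2), Mul(4, F)), -1)) = Mul(Pow(Add(N, Pow(N, 2), Mul(4, F)), -1), Add(F, N)))
Mul(-22, Function('L')(-4, J)) = Mul(-22, Mul(Pow(Add(1, Pow(1, 2), Mul(4, -4)), -1), Add(-4, 1))) = Mul(-22, Mul(Pow(Add(1, 1, -16), -1), -3)) = Mul(-22, Mul(Pow(-14, -1), -3)) = Mul(-22, Mul(Rational(-1, 14), -3)) = Mul(-22, Rational(3, 14)) = Rational(-33, 7)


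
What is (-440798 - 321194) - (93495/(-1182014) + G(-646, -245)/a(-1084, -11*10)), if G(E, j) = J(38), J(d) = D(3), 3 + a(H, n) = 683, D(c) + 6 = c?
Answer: -306232938480599/401884760 ≈ -7.6199e+5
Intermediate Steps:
D(c) = -6 + c
a(H, n) = 680 (a(H, n) = -3 + 683 = 680)
J(d) = -3 (J(d) = -6 + 3 = -3)
G(E, j) = -3
(-440798 - 321194) - (93495/(-1182014) + G(-646, -245)/a(-1084, -11*10)) = (-440798 - 321194) - (93495/(-1182014) - 3/680) = -761992 - (93495*(-1/1182014) - 3*1/680) = -761992 - (-93495/1182014 - 3/680) = -761992 - 1*(-33561321/401884760) = -761992 + 33561321/401884760 = -306232938480599/401884760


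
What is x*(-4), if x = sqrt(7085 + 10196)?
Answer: -4*sqrt(17281) ≈ -525.83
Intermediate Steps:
x = sqrt(17281) ≈ 131.46
x*(-4) = sqrt(17281)*(-4) = -4*sqrt(17281)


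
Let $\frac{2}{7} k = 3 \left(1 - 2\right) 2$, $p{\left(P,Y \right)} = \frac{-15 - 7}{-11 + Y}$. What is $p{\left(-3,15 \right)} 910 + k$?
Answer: $-5026$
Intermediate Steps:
$p{\left(P,Y \right)} = - \frac{22}{-11 + Y}$
$k = -21$ ($k = \frac{7 \cdot 3 \left(1 - 2\right) 2}{2} = \frac{7 \cdot 3 \left(-1\right) 2}{2} = \frac{7 \left(\left(-3\right) 2\right)}{2} = \frac{7}{2} \left(-6\right) = -21$)
$p{\left(-3,15 \right)} 910 + k = - \frac{22}{-11 + 15} \cdot 910 - 21 = - \frac{22}{4} \cdot 910 - 21 = \left(-22\right) \frac{1}{4} \cdot 910 - 21 = \left(- \frac{11}{2}\right) 910 - 21 = -5005 - 21 = -5026$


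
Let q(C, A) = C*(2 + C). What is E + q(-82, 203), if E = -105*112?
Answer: -5200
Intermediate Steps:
E = -11760
E + q(-82, 203) = -11760 - 82*(2 - 82) = -11760 - 82*(-80) = -11760 + 6560 = -5200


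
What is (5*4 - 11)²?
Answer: 81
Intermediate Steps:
(5*4 - 11)² = (20 - 11)² = 9² = 81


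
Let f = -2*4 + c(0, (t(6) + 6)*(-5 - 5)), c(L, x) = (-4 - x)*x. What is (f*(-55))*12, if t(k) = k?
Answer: 9192480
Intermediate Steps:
c(L, x) = x*(-4 - x)
f = -13928 (f = -2*4 - (6 + 6)*(-5 - 5)*(4 + (6 + 6)*(-5 - 5)) = -8 - 12*(-10)*(4 + 12*(-10)) = -8 - 1*(-120)*(4 - 120) = -8 - 1*(-120)*(-116) = -8 - 13920 = -13928)
(f*(-55))*12 = -13928*(-55)*12 = 766040*12 = 9192480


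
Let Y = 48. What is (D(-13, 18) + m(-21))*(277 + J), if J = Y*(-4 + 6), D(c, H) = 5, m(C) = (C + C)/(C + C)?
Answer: 2238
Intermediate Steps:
m(C) = 1 (m(C) = (2*C)/((2*C)) = (2*C)*(1/(2*C)) = 1)
J = 96 (J = 48*(-4 + 6) = 48*2 = 96)
(D(-13, 18) + m(-21))*(277 + J) = (5 + 1)*(277 + 96) = 6*373 = 2238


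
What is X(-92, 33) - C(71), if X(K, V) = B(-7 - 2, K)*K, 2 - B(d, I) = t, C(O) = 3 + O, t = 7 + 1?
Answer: 478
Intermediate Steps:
t = 8
B(d, I) = -6 (B(d, I) = 2 - 1*8 = 2 - 8 = -6)
X(K, V) = -6*K
X(-92, 33) - C(71) = -6*(-92) - (3 + 71) = 552 - 1*74 = 552 - 74 = 478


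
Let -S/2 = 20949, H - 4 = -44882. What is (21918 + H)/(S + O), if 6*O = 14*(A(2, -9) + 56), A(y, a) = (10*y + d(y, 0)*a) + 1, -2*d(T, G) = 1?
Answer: 137760/250247 ≈ 0.55050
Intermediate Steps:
d(T, G) = -½ (d(T, G) = -½*1 = -½)
H = -44878 (H = 4 - 44882 = -44878)
S = -41898 (S = -2*20949 = -41898)
A(y, a) = 1 + 10*y - a/2 (A(y, a) = (10*y - a/2) + 1 = 1 + 10*y - a/2)
O = 1141/6 (O = (14*((1 + 10*2 - ½*(-9)) + 56))/6 = (14*((1 + 20 + 9/2) + 56))/6 = (14*(51/2 + 56))/6 = (14*(163/2))/6 = (⅙)*1141 = 1141/6 ≈ 190.17)
(21918 + H)/(S + O) = (21918 - 44878)/(-41898 + 1141/6) = -22960/(-250247/6) = -22960*(-6/250247) = 137760/250247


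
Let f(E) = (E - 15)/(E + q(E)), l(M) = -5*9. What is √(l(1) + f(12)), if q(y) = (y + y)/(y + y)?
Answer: 14*I*√39/13 ≈ 6.7254*I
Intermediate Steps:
q(y) = 1 (q(y) = (2*y)/((2*y)) = (2*y)*(1/(2*y)) = 1)
l(M) = -45
f(E) = (-15 + E)/(1 + E) (f(E) = (E - 15)/(E + 1) = (-15 + E)/(1 + E))
√(l(1) + f(12)) = √(-45 + (-15 + 12)/(1 + 12)) = √(-45 - 3/13) = √(-588/13) = 14*I*√39/13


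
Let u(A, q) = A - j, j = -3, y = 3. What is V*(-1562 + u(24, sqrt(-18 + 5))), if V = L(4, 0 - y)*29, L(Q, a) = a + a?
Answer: 267090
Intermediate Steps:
L(Q, a) = 2*a
V = -174 (V = (2*(0 - 1*3))*29 = (2*(0 - 3))*29 = (2*(-3))*29 = -6*29 = -174)
u(A, q) = 3 + A (u(A, q) = A - 1*(-3) = A + 3 = 3 + A)
V*(-1562 + u(24, sqrt(-18 + 5))) = -174*(-1562 + (3 + 24)) = -174*(-1562 + 27) = -174*(-1535) = 267090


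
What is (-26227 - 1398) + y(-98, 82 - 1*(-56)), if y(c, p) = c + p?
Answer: -27585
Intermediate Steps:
(-26227 - 1398) + y(-98, 82 - 1*(-56)) = (-26227 - 1398) + (-98 + (82 - 1*(-56))) = -27625 + (-98 + (82 + 56)) = -27625 + (-98 + 138) = -27625 + 40 = -27585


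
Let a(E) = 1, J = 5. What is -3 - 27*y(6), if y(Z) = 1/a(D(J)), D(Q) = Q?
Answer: -30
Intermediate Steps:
y(Z) = 1 (y(Z) = 1/1 = 1*1 = 1)
-3 - 27*y(6) = -3 - 27*1 = -3 - 27 = -30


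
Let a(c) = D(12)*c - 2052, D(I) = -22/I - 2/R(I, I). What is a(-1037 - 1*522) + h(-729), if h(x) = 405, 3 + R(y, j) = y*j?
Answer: 347785/282 ≈ 1233.3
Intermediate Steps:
R(y, j) = -3 + j*y (R(y, j) = -3 + y*j = -3 + j*y)
D(I) = -22/I - 2/(-3 + I**2) (D(I) = -22/I - 2/(-3 + I*I) = -22/I - 2/(-3 + I**2))
a(c) = -2052 - 521*c/282 (a(c) = (2*(33 - 1*12 - 11*12**2)/(12*(-3 + 12**2)))*c - 2052 = (2*(1/12)*(33 - 12 - 11*144)/(-3 + 144))*c - 2052 = (2*(1/12)*(33 - 12 - 1584)/141)*c - 2052 = (2*(1/12)*(1/141)*(-1563))*c - 2052 = -521*c/282 - 2052 = -2052 - 521*c/282)
a(-1037 - 1*522) + h(-729) = (-2052 - 521*(-1037 - 1*522)/282) + 405 = (-2052 - 521*(-1037 - 522)/282) + 405 = (-2052 - 521/282*(-1559)) + 405 = (-2052 + 812239/282) + 405 = 233575/282 + 405 = 347785/282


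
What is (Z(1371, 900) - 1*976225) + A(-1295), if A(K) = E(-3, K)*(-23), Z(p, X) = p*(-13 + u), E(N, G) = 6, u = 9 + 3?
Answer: -977734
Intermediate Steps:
u = 12
Z(p, X) = -p (Z(p, X) = p*(-13 + 12) = p*(-1) = -p)
A(K) = -138 (A(K) = 6*(-23) = -138)
(Z(1371, 900) - 1*976225) + A(-1295) = (-1*1371 - 1*976225) - 138 = (-1371 - 976225) - 138 = -977596 - 138 = -977734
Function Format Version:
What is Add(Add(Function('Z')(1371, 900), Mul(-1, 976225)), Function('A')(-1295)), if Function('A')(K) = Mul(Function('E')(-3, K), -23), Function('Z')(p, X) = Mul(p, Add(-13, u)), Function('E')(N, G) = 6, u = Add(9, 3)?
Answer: -977734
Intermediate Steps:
u = 12
Function('Z')(p, X) = Mul(-1, p) (Function('Z')(p, X) = Mul(p, Add(-13, 12)) = Mul(p, -1) = Mul(-1, p))
Function('A')(K) = -138 (Function('A')(K) = Mul(6, -23) = -138)
Add(Add(Function('Z')(1371, 900), Mul(-1, 976225)), Function('A')(-1295)) = Add(Add(Mul(-1, 1371), Mul(-1, 976225)), -138) = Add(Add(-1371, -976225), -138) = Add(-977596, -138) = -977734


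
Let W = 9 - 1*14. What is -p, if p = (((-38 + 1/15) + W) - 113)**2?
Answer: -5470921/225 ≈ -24315.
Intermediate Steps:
W = -5 (W = 9 - 14 = -5)
p = 5470921/225 (p = (((-38 + 1/15) - 5) - 113)**2 = ((-569/15 - 5) - 113)**2 = (-644/15 - 113)**2 = (-2339/15)**2 = 5470921/225 ≈ 24315.)
-p = -1*5470921/225 = -5470921/225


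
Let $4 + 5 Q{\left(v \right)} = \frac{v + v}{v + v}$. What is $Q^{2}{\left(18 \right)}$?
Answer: $\frac{9}{25} \approx 0.36$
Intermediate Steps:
$Q{\left(v \right)} = - \frac{3}{5}$ ($Q{\left(v \right)} = - \frac{4}{5} + \frac{\left(v + v\right) \frac{1}{v + v}}{5} = - \frac{4}{5} + \frac{2 v \frac{1}{2 v}}{5} = - \frac{4}{5} + \frac{1}{5} \cdot 1 = - \frac{4}{5} + \frac{1}{5} = - \frac{3}{5}$)
$Q^{2}{\left(18 \right)} = \left(- \frac{3}{5}\right)^{2} = \frac{9}{25}$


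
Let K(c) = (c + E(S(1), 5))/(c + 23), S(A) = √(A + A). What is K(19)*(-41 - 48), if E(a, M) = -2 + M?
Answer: -979/21 ≈ -46.619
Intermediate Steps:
S(A) = √2*√A (S(A) = √(2*A) = √2*√A)
K(c) = (3 + c)/(23 + c) (K(c) = (c + (-2 + 5))/(c + 23) = (c + 3)/(23 + c) = (3 + c)/(23 + c))
K(19)*(-41 - 48) = ((3 + 19)/(23 + 19))*(-41 - 48) = (22/42)*(-89) = ((1/42)*22)*(-89) = (11/21)*(-89) = -979/21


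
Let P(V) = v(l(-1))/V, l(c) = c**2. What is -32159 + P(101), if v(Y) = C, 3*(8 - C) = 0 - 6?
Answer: -3248049/101 ≈ -32159.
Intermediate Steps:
C = 10 (C = 8 - (0 - 6)/3 = 8 - 1/3*(-6) = 8 + 2 = 10)
v(Y) = 10
P(V) = 10/V
-32159 + P(101) = -32159 + 10/101 = -3248049/101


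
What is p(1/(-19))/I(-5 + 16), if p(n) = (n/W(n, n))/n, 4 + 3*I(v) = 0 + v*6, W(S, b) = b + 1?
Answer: 19/372 ≈ 0.051075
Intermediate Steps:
W(S, b) = 1 + b
I(v) = -4/3 + 2*v (I(v) = -4/3 + (0 + v*6)/3 = -4/3 + (0 + 6*v)/3 = -4/3 + (6*v)/3 = -4/3 + 2*v)
p(n) = 1/(1 + n) (p(n) = (n/(1 + n))/n = 1/(1 + n))
p(1/(-19))/I(-5 + 16) = 1/((1 + 1/(-19))*(-4/3 + 2*(-5 + 16))) = 1/((1 - 1/19)*(-4/3 + 2*11)) = 1/((18/19)*(-4/3 + 22)) = 19/(18*(62/3)) = (19/18)*(3/62) = 19/372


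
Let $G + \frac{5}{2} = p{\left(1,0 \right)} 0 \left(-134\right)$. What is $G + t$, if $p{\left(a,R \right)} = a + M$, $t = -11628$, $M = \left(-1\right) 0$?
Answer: $- \frac{23261}{2} \approx -11631.0$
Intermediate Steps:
$M = 0$
$p{\left(a,R \right)} = a$ ($p{\left(a,R \right)} = a + 0 = a$)
$G = - \frac{5}{2}$ ($G = - \frac{5}{2} + 1 \cdot 0 \left(-134\right) = - \frac{5}{2} + 0 \left(-134\right) = - \frac{5}{2} + 0 = - \frac{5}{2} \approx -2.5$)
$G + t = - \frac{5}{2} - 11628 = - \frac{23261}{2}$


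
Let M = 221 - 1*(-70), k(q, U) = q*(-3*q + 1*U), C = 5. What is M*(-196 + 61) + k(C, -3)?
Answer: -39375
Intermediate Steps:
k(q, U) = q*(U - 3*q) (k(q, U) = q*(-3*q + U) = q*(U - 3*q))
M = 291 (M = 221 + 70 = 291)
M*(-196 + 61) + k(C, -3) = 291*(-196 + 61) + 5*(-3 - 3*5) = 291*(-135) + 5*(-3 - 15) = -39285 + 5*(-18) = -39285 - 90 = -39375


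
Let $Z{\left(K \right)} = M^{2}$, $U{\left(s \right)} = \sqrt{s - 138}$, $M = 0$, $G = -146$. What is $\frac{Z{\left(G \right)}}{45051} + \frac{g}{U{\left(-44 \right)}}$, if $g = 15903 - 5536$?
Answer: $- \frac{1481 i \sqrt{182}}{26} \approx - 768.45 i$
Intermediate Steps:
$U{\left(s \right)} = \sqrt{-138 + s}$
$Z{\left(K \right)} = 0$ ($Z{\left(K \right)} = 0^{2} = 0$)
$g = 10367$
$\frac{Z{\left(G \right)}}{45051} + \frac{g}{U{\left(-44 \right)}} = \frac{0}{45051} + \frac{10367}{\sqrt{-138 - 44}} = 0 \cdot \frac{1}{45051} + \frac{10367}{\sqrt{-182}} = 0 + \frac{10367}{i \sqrt{182}} = 0 + 10367 \left(- \frac{i \sqrt{182}}{182}\right) = 0 - \frac{1481 i \sqrt{182}}{26} = - \frac{1481 i \sqrt{182}}{26}$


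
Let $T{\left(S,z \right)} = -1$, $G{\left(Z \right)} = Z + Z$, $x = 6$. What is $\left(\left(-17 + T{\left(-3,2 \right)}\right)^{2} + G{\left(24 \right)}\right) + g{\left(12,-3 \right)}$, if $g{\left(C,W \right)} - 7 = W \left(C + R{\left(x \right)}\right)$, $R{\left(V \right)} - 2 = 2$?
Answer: $331$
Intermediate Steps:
$G{\left(Z \right)} = 2 Z$
$R{\left(V \right)} = 4$ ($R{\left(V \right)} = 2 + 2 = 4$)
$g{\left(C,W \right)} = 7 + W \left(4 + C\right)$ ($g{\left(C,W \right)} = 7 + W \left(C + 4\right) = 7 + W \left(4 + C\right)$)
$\left(\left(-17 + T{\left(-3,2 \right)}\right)^{2} + G{\left(24 \right)}\right) + g{\left(12,-3 \right)} = \left(\left(-17 - 1\right)^{2} + 2 \cdot 24\right) + \left(7 + 4 \left(-3\right) + 12 \left(-3\right)\right) = \left(\left(-18\right)^{2} + 48\right) - 41 = \left(324 + 48\right) - 41 = 372 - 41 = 331$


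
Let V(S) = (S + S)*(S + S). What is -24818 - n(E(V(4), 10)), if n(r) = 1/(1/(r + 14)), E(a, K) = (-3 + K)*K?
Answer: -24902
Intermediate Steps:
V(S) = 4*S² (V(S) = (2*S)*(2*S) = 4*S²)
E(a, K) = K*(-3 + K)
n(r) = 14 + r (n(r) = 1/(1/(14 + r)) = 14 + r)
-24818 - n(E(V(4), 10)) = -24818 - (14 + 10*(-3 + 10)) = -24818 - (14 + 10*7) = -24818 - (14 + 70) = -24818 - 1*84 = -24818 - 84 = -24902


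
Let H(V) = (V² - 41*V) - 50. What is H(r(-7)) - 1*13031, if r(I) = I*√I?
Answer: -13424 + 287*I*√7 ≈ -13424.0 + 759.33*I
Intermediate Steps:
r(I) = I^(3/2)
H(V) = -50 + V² - 41*V
H(r(-7)) - 1*13031 = (-50 + ((-7)^(3/2))² - (-287)*I*√7) - 1*13031 = (-50 + (-7*I*√7)² - (-287)*I*√7) - 13031 = (-50 - 343 + 287*I*√7) - 13031 = (-393 + 287*I*√7) - 13031 = -13424 + 287*I*√7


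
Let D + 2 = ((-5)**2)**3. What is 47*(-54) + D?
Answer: 13085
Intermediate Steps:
D = 15623 (D = -2 + ((-5)**2)**3 = -2 + 25**3 = -2 + 15625 = 15623)
47*(-54) + D = 47*(-54) + 15623 = -2538 + 15623 = 13085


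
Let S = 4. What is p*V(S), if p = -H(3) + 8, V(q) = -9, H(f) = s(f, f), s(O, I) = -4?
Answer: -108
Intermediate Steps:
H(f) = -4
p = 12 (p = -1*(-4) + 8 = 4 + 8 = 12)
p*V(S) = 12*(-9) = -108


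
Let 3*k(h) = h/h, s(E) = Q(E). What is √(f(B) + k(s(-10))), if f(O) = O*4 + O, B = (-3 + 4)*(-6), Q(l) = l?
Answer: I*√267/3 ≈ 5.4467*I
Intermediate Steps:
s(E) = E
k(h) = ⅓ (k(h) = (h/h)/3 = (⅓)*1 = ⅓)
B = -6 (B = 1*(-6) = -6)
f(O) = 5*O (f(O) = 4*O + O = 5*O)
√(f(B) + k(s(-10))) = √(5*(-6) + ⅓) = √(-30 + ⅓) = √(-89/3) = I*√267/3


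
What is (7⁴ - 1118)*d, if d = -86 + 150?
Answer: 82112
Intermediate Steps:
d = 64
(7⁴ - 1118)*d = (7⁴ - 1118)*64 = (2401 - 1118)*64 = 1283*64 = 82112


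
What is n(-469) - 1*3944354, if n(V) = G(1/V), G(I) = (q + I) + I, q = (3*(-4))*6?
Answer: -1849935796/469 ≈ -3.9444e+6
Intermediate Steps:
q = -72 (q = -12*6 = -72)
G(I) = -72 + 2*I (G(I) = (-72 + I) + I = -72 + 2*I)
n(V) = -72 + 2/V
n(-469) - 1*3944354 = (-72 + 2/(-469)) - 1*3944354 = (-72 + 2*(-1/469)) - 3944354 = (-72 - 2/469) - 3944354 = -33770/469 - 3944354 = -1849935796/469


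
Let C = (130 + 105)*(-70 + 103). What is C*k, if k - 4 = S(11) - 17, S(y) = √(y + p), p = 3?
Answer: -100815 + 7755*√14 ≈ -71799.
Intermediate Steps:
C = 7755 (C = 235*33 = 7755)
S(y) = √(3 + y) (S(y) = √(y + 3) = √(3 + y))
k = -13 + √14 (k = 4 + (√(3 + 11) - 17) = 4 + (√14 - 17) = 4 + (-17 + √14) = -13 + √14 ≈ -9.2583)
C*k = 7755*(-13 + √14) = -100815 + 7755*√14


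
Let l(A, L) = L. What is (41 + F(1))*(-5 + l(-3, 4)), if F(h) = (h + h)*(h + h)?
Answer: -45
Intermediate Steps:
F(h) = 4*h² (F(h) = (2*h)*(2*h) = 4*h²)
(41 + F(1))*(-5 + l(-3, 4)) = (41 + 4*1²)*(-5 + 4) = (41 + 4*1)*(-1) = (41 + 4)*(-1) = 45*(-1) = -45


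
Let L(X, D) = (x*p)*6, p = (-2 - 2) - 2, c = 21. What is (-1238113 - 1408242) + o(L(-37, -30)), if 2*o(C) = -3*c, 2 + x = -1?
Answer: -5292773/2 ≈ -2.6464e+6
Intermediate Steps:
x = -3 (x = -2 - 1 = -3)
p = -6 (p = -4 - 2 = -6)
L(X, D) = 108 (L(X, D) = -3*(-6)*6 = 18*6 = 108)
o(C) = -63/2 (o(C) = (-3*21)/2 = (1/2)*(-63) = -63/2)
(-1238113 - 1408242) + o(L(-37, -30)) = (-1238113 - 1408242) - 63/2 = -2646355 - 63/2 = -5292773/2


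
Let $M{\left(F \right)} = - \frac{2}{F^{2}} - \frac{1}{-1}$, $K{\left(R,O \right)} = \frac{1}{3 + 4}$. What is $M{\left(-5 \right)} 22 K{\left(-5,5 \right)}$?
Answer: $\frac{506}{175} \approx 2.8914$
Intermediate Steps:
$K{\left(R,O \right)} = \frac{1}{7}$
$M{\left(F \right)} = 1 - \frac{2}{F^{2}}$ ($M{\left(F \right)} = - \frac{2}{F^{2}} - -1 = - \frac{2}{F^{2}} + 1 = 1 - \frac{2}{F^{2}}$)
$M{\left(-5 \right)} 22 K{\left(-5,5 \right)} = \left(1 - \frac{2}{25}\right) 22 \cdot \frac{1}{7} = \frac{23}{25} \cdot 22 \cdot \frac{1}{7} = \frac{506}{25} \cdot \frac{1}{7} = \frac{506}{175}$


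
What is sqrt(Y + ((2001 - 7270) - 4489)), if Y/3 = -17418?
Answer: 2*I*sqrt(15503) ≈ 249.02*I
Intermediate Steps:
Y = -52254 (Y = 3*(-17418) = -52254)
sqrt(Y + ((2001 - 7270) - 4489)) = sqrt(-52254 + ((2001 - 7270) - 4489)) = sqrt(-52254 + (-5269 - 4489)) = sqrt(-52254 - 9758) = sqrt(-62012) = 2*I*sqrt(15503)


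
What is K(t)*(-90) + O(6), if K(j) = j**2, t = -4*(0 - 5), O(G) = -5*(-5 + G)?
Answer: -36005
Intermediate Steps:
O(G) = 25 - 5*G
t = 20 (t = -4*(-5) = 20)
K(t)*(-90) + O(6) = 20**2*(-90) + (25 - 5*6) = 400*(-90) + (25 - 30) = -36000 - 5 = -36005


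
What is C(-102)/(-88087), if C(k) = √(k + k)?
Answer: -2*I*√51/88087 ≈ -0.00016214*I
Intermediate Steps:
C(k) = √2*√k (C(k) = √(2*k) = √2*√k)
C(-102)/(-88087) = (√2*√(-102))/(-88087) = (√2*(I*√102))*(-1/88087) = (2*I*√51)*(-1/88087) = -2*I*√51/88087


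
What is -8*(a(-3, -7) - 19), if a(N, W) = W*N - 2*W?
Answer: -128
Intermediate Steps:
a(N, W) = -2*W + N*W (a(N, W) = N*W - 2*W = -2*W + N*W)
-8*(a(-3, -7) - 19) = -8*(-7*(-2 - 3) - 19) = -8*(-7*(-5) - 19) = -8*(35 - 19) = -8*16 = -128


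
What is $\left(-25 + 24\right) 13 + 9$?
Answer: $-4$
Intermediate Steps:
$\left(-25 + 24\right) 13 + 9 = \left(-1\right) 13 + 9 = -13 + 9 = -4$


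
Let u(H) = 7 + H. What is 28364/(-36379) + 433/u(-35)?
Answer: -2363757/145516 ≈ -16.244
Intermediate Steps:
28364/(-36379) + 433/u(-35) = 28364/(-36379) + 433/(7 - 35) = 28364*(-1/36379) + 433/(-28) = -4052/5197 + 433*(-1/28) = -4052/5197 - 433/28 = -2363757/145516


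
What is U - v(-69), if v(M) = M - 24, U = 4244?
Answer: 4337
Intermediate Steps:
v(M) = -24 + M
U - v(-69) = 4244 - (-24 - 69) = 4244 - 1*(-93) = 4244 + 93 = 4337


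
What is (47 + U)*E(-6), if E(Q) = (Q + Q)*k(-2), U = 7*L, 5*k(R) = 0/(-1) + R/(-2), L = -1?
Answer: -96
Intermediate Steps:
k(R) = -R/10 (k(R) = (0/(-1) + R/(-2))/5 = (0*(-1) + R*(-½))/5 = (0 - R/2)/5 = (-R/2)/5 = -R/10)
U = -7 (U = 7*(-1) = -7)
E(Q) = 2*Q/5 (E(Q) = (Q + Q)*(-⅒*(-2)) = (2*Q)*(⅕) = 2*Q/5)
(47 + U)*E(-6) = (47 - 7)*((⅖)*(-6)) = 40*(-12/5) = -96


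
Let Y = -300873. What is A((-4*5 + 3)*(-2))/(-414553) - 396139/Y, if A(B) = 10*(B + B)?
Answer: 164016017227/124727804769 ≈ 1.3150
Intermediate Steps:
A(B) = 20*B (A(B) = 10*(2*B) = 20*B)
A((-4*5 + 3)*(-2))/(-414553) - 396139/Y = (20*((-4*5 + 3)*(-2)))/(-414553) - 396139/(-300873) = (20*((-20 + 3)*(-2)))*(-1/414553) - 396139*(-1/300873) = (20*(-17*(-2)))*(-1/414553) + 396139/300873 = (20*34)*(-1/414553) + 396139/300873 = 680*(-1/414553) + 396139/300873 = -680/414553 + 396139/300873 = 164016017227/124727804769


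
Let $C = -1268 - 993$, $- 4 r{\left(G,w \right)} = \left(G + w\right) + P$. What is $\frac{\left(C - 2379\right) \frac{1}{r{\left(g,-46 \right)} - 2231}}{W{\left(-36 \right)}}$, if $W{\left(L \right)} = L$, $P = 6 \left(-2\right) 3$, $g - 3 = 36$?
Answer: $- \frac{4640}{79929} \approx -0.058052$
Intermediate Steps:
$g = 39$ ($g = 3 + 36 = 39$)
$P = -36$ ($P = \left(-12\right) 3 = -36$)
$r{\left(G,w \right)} = 9 - \frac{G}{4} - \frac{w}{4}$ ($r{\left(G,w \right)} = - \frac{\left(G + w\right) - 36}{4} = - \frac{-36 + G + w}{4} = 9 - \frac{G}{4} - \frac{w}{4}$)
$C = -2261$ ($C = -1268 - 993 = -2261$)
$\frac{\left(C - 2379\right) \frac{1}{r{\left(g,-46 \right)} - 2231}}{W{\left(-36 \right)}} = \frac{\left(-2261 - 2379\right) \frac{1}{\left(9 - \frac{39}{4} - - \frac{23}{2}\right) - 2231}}{-36} = - \frac{4640}{\left(9 - \frac{39}{4} + \frac{23}{2}\right) - 2231} \left(- \frac{1}{36}\right) = - \frac{4640}{\frac{43}{4} - 2231} \left(- \frac{1}{36}\right) = - \frac{4640}{- \frac{8881}{4}} \left(- \frac{1}{36}\right) = \left(-4640\right) \left(- \frac{4}{8881}\right) \left(- \frac{1}{36}\right) = \frac{18560}{8881} \left(- \frac{1}{36}\right) = - \frac{4640}{79929}$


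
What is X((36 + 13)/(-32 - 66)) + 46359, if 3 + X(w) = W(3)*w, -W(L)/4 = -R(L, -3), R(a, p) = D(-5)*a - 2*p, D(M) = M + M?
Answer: 46404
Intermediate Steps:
D(M) = 2*M
R(a, p) = -10*a - 2*p (R(a, p) = (2*(-5))*a - 2*p = -10*a - 2*p)
W(L) = 24 - 40*L (W(L) = -(-4)*(-10*L - 2*(-3)) = -(-4)*(-10*L + 6) = -(-4)*(6 - 10*L) = -4*(-6 + 10*L) = 24 - 40*L)
X(w) = -3 - 96*w (X(w) = -3 + (24 - 40*3)*w = -3 + (24 - 120)*w = -3 - 96*w)
X((36 + 13)/(-32 - 66)) + 46359 = (-3 - 96*(36 + 13)/(-32 - 66)) + 46359 = (-3 - 4704/(-98)) + 46359 = (-3 - 4704*(-1)/98) + 46359 = (-3 - 96*(-½)) + 46359 = (-3 + 48) + 46359 = 45 + 46359 = 46404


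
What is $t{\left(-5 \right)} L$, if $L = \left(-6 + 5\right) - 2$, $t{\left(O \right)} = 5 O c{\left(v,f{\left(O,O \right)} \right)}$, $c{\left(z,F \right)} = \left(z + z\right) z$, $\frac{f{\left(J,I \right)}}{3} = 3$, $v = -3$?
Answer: $1350$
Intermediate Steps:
$f{\left(J,I \right)} = 9$ ($f{\left(J,I \right)} = 3 \cdot 3 = 9$)
$c{\left(z,F \right)} = 2 z^{2}$ ($c{\left(z,F \right)} = 2 z z = 2 z^{2}$)
$t{\left(O \right)} = 90 O$ ($t{\left(O \right)} = 5 O 2 \left(-3\right)^{2} = 5 O 2 \cdot 9 = 5 O 18 = 90 O$)
$L = -3$ ($L = -1 - 2 = -3$)
$t{\left(-5 \right)} L = 90 \left(-5\right) \left(-3\right) = \left(-450\right) \left(-3\right) = 1350$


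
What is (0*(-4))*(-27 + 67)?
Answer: 0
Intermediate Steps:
(0*(-4))*(-27 + 67) = 0*40 = 0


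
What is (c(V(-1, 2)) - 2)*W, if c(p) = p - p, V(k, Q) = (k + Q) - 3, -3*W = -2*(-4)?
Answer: 16/3 ≈ 5.3333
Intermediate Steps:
W = -8/3 (W = -(-2)*(-4)/3 = -⅓*8 = -8/3 ≈ -2.6667)
V(k, Q) = -3 + Q + k (V(k, Q) = (Q + k) - 3 = -3 + Q + k)
c(p) = 0
(c(V(-1, 2)) - 2)*W = (0 - 2)*(-8/3) = -2*(-8/3) = 16/3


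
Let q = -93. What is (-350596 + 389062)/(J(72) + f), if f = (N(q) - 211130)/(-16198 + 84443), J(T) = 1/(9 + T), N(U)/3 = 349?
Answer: -106317042885/8474239 ≈ -12546.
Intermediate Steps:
N(U) = 1047 (N(U) = 3*349 = 1047)
f = -210083/68245 (f = (1047 - 211130)/(-16198 + 84443) = -210083/68245 ≈ -3.0784)
(-350596 + 389062)/(J(72) + f) = (-350596 + 389062)/(1/(9 + 72) - 210083/68245) = 38466/(1/81 - 210083/68245) = 38466/(-16948478/5527845) = 38466*(-5527845/16948478) = -106317042885/8474239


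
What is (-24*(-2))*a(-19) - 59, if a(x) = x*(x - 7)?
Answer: 23653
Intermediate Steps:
a(x) = x*(-7 + x)
(-24*(-2))*a(-19) - 59 = (-24*(-2))*(-19*(-7 - 19)) - 59 = 48*(-19*(-26)) - 59 = 48*494 - 59 = 23712 - 59 = 23653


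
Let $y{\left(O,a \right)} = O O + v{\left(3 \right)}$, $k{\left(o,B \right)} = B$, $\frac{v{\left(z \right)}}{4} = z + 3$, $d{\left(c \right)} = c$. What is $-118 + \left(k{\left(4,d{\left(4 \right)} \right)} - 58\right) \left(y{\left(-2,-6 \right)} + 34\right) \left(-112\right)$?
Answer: $374858$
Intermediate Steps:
$v{\left(z \right)} = 12 + 4 z$ ($v{\left(z \right)} = 4 \left(z + 3\right) = 4 \left(3 + z\right) = 12 + 4 z$)
$y{\left(O,a \right)} = 24 + O^{2}$ ($y{\left(O,a \right)} = O O + \left(12 + 4 \cdot 3\right) = O^{2} + \left(12 + 12\right) = O^{2} + 24 = 24 + O^{2}$)
$-118 + \left(k{\left(4,d{\left(4 \right)} \right)} - 58\right) \left(y{\left(-2,-6 \right)} + 34\right) \left(-112\right) = -118 + \left(4 - 58\right) \left(\left(24 + \left(-2\right)^{2}\right) + 34\right) \left(-112\right) = -118 + - 54 \left(\left(24 + 4\right) + 34\right) \left(-112\right) = -118 + - 54 \left(28 + 34\right) \left(-112\right) = -118 + \left(-54\right) 62 \left(-112\right) = -118 - -374976 = -118 + 374976 = 374858$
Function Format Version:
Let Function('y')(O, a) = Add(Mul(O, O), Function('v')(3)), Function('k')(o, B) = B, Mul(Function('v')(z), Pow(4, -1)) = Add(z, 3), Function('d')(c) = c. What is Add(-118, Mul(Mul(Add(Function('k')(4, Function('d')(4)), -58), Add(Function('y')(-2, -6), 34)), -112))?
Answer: 374858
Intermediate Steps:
Function('v')(z) = Add(12, Mul(4, z)) (Function('v')(z) = Mul(4, Add(z, 3)) = Mul(4, Add(3, z)) = Add(12, Mul(4, z)))
Function('y')(O, a) = Add(24, Pow(O, 2)) (Function('y')(O, a) = Add(Mul(O, O), Add(12, Mul(4, 3))) = Add(Pow(O, 2), Add(12, 12)) = Add(Pow(O, 2), 24) = Add(24, Pow(O, 2)))
Add(-118, Mul(Mul(Add(Function('k')(4, Function('d')(4)), -58), Add(Function('y')(-2, -6), 34)), -112)) = Add(-118, Mul(Mul(Add(4, -58), Add(Add(24, Pow(-2, 2)), 34)), -112)) = Add(-118, Mul(Mul(-54, Add(Add(24, 4), 34)), -112)) = Add(-118, Mul(Mul(-54, Add(28, 34)), -112)) = Add(-118, Mul(Mul(-54, 62), -112)) = Add(-118, Mul(-3348, -112)) = Add(-118, 374976) = 374858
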